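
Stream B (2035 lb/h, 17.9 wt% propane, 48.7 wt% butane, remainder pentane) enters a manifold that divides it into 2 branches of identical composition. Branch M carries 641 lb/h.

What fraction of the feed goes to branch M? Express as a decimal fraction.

Fraction to M = 641/2035 = 0.3150.

0.315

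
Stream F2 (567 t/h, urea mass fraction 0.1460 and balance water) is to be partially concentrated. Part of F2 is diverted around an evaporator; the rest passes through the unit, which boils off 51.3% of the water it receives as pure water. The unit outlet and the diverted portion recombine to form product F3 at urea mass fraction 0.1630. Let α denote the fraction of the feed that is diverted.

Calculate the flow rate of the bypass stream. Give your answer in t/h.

432 t/h

All 567×0.146 = 82.782 t/h of urea reaches F3, so F3 = 82.782/0.163 = 507.87 t/h and vapour = 59.135 t/h.
The evaporator receives (1−α)·567 of feed at 0.854 water and removes 0.513 of that water:
0.513×0.854×(1−α)×567 = 59.135
(1−α) = 59.135/248.4 = 0.2381;  α = 0.7619.
Bypass flow = 0.7619×567 = 432.02 t/h.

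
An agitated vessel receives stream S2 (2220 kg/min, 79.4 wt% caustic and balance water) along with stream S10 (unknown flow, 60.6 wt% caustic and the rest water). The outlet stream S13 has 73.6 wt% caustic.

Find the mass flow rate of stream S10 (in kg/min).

Let S10 be the unknown flow. Total out = 2220 + S10.
caustic balance: 1762.7 + 0.606·S10 = 0.736·(2220 + S10)
(0.606 − 0.736)·S10 = 0.736×2220 − 1762.7 = -128.76
S10 = -128.76 / -0.130 = 990.46 kg/min

990.5 kg/min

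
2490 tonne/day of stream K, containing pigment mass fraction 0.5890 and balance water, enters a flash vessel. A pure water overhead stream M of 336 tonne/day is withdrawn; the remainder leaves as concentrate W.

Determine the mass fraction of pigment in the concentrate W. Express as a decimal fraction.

pigment is not removed: 2490×0.589 = 1466.6 tonne/day of pigment enters W.
Concentrate = 2490 − 336 = 2154 tonne/day.
Mass fraction = 1466.6/2154 = 0.6809.

0.6809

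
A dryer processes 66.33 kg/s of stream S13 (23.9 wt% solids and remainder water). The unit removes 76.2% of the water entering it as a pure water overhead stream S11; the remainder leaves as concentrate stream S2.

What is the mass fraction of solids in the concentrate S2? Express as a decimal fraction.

solids is not removed: 66.33×0.239 = 15.853 kg/s of solids enters S2.
water entering = 66.33×0.761 = 50.477 kg/s; overhead removed = 0.762×50.477 = 38.464 kg/s.
Concentrate = 66.33 − 38.464 = 27.866 kg/s.
Mass fraction = 15.853/27.866 = 0.569.

0.569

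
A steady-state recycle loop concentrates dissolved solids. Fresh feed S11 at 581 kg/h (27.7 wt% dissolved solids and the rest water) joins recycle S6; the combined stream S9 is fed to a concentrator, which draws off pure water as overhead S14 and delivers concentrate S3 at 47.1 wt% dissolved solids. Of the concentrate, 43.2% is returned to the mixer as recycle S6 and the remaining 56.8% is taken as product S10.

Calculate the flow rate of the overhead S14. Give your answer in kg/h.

Overall dissolved solids balance (none leaves overhead): dissolved solids in fresh feed = dissolved solids in product, i.e. 581×0.277 = (1−0.432)·S3·0.471.
S3 = 160.94/(0.471×0.568) = 601.57 kg/h.
Recycle S6 = 0.432×601.57 = 259.88 kg/h.
Combined feed S9 = 581 + 259.88 = 840.88 kg/h.
Overhead S14 = S9 − S3 = 840.88 − 601.57 = 239.31 kg/h.

239.3 kg/h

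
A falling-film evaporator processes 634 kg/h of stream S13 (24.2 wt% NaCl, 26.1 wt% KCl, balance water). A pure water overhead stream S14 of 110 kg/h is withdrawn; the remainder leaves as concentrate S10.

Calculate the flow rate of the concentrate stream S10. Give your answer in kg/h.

524 kg/h

Concentrate = 634 − 110 = 524 kg/h.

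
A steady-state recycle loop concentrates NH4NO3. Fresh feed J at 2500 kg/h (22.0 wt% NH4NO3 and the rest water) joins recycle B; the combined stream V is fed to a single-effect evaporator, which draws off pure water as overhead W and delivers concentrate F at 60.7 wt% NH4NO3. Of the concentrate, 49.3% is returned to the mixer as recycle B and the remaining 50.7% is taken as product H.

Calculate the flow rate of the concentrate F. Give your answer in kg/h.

1787 kg/h

Overall NH4NO3 balance (none leaves overhead): NH4NO3 in fresh feed = NH4NO3 in product, i.e. 2500×0.220 = (1−0.493)·F·0.607.
F = 550/(0.607×0.507) = 1787.2 kg/h.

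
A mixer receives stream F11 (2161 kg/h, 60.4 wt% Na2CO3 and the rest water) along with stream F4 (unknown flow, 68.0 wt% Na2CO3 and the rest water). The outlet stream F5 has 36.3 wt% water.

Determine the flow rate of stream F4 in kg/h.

Let F4 be the unknown flow. Total out = 2161 + F4.
water balance: 855.76 + 0.320·F4 = 0.363·(2161 + F4)
(0.320 − 0.363)·F4 = 0.363×2161 − 855.76 = -71.313
F4 = -71.313 / -0.043 = 1658.4 kg/h

1658 kg/h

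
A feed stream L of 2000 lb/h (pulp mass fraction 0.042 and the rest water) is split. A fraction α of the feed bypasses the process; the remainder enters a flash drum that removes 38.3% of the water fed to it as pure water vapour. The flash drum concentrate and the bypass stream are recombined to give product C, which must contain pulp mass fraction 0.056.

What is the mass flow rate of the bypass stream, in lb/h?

All 2000×0.042 = 84 lb/h of pulp reaches C, so C = 84/0.056 = 1500 lb/h and vapour = 500 lb/h.
The evaporator receives (1−α)·2000 of feed at 0.958 water and removes 0.383 of that water:
0.383×0.958×(1−α)×2000 = 500
(1−α) = 500/733.83 = 0.6814;  α = 0.3186.
Bypass flow = 0.3186×2000 = 637.28 lb/h.

637.3 lb/h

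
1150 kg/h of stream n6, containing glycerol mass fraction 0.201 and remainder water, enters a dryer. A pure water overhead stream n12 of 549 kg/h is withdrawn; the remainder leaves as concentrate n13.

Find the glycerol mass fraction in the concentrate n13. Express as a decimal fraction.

0.385

glycerol is not removed: 1150×0.201 = 231.15 kg/h of glycerol enters n13.
Concentrate = 1150 − 549 = 601 kg/h.
Mass fraction = 231.15/601 = 0.385.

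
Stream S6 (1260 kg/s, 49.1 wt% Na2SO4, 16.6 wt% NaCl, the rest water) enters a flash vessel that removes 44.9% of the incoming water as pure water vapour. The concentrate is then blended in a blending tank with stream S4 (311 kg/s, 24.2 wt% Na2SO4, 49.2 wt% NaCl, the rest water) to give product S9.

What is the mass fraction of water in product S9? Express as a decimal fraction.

Vapour removed = 0.449×0.343×1260 = 194.05 kg/s; concentrate = 1066 kg/s.
water reaching the mixer = 238.13 (from concentrate) + 311×0.266 = 320.86 kg/s.
Product flow = 1066 + 311 = 1377 kg/s; water fraction = 0.2330.

0.2330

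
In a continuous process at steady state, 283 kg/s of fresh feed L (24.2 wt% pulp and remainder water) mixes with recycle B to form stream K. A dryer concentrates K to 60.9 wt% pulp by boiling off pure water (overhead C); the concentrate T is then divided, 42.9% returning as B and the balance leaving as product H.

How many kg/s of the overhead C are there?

Overall pulp balance (none leaves overhead): pulp in fresh feed = pulp in product, i.e. 283×0.242 = (1−0.429)·T·0.609.
T = 68.486/(0.609×0.571) = 196.95 kg/s.
Recycle B = 0.429×196.95 = 84.49 kg/s.
Combined feed K = 283 + 84.49 = 367.49 kg/s.
Overhead C = K − T = 367.49 − 196.95 = 170.54 kg/s.

170.5 kg/s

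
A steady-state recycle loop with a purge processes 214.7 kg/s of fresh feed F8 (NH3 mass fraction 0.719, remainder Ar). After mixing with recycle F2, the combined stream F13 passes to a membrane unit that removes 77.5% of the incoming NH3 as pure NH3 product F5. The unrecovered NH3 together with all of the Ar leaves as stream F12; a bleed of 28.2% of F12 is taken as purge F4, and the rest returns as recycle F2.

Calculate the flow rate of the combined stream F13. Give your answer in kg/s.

Ar enters only via F8 and leaves only via the purge: 214.7×0.281 = 0.282×(Ar in F12), and the membrane unit passes all Ar, so Ar in F13 = Ar in F12 = 213.94 kg/s.
NH3 in F13: m_A = 214.7×0.719 + (1−0.282)·(1−0.775)·m_A, so m_A = 154.37/0.8385 = 184.11 kg/s.
F13 = 184.11 + 213.94 = 398.05 kg/s.

398.1 kg/s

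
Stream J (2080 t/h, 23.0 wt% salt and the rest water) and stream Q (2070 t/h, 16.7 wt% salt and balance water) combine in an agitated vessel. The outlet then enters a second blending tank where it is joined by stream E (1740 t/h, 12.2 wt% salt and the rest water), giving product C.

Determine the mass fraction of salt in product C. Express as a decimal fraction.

0.1760

Overall, product flow = 5890 t/h.
salt in = 2080×0.230 + 2070×0.167 + 1740×0.122 = 1036.4 t/h.
salt fraction in C = 0.1760.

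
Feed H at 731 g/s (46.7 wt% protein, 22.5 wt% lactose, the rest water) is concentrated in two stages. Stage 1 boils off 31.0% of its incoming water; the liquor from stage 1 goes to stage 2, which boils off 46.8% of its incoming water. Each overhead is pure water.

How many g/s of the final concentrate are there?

588.5 g/s

water in feed = 731×0.308 = 225.15 g/s.
After stage 1: water left = (1−0.310)×225.15 = 155.35; stream total = 661.2 g/s.
After stage 2: water left = (1−0.468)×155.35 = 82.647; final concentrate = 588.5 g/s.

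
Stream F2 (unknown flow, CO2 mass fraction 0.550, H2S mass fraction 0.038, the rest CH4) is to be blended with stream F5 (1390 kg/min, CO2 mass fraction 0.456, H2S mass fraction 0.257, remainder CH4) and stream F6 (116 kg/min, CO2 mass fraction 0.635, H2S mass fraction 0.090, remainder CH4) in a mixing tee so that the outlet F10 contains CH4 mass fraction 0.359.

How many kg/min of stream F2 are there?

Let F2 be the unknown flow. Total out = 1506 + F2.
CH4 balance: 430.83 + 0.412·F2 = 0.359·(1506 + F2)
(0.412 − 0.359)·F2 = 0.359×1506 − 430.83 = 109.82
F2 = 109.82 / 0.053 = 2072.2 kg/min

2072 kg/min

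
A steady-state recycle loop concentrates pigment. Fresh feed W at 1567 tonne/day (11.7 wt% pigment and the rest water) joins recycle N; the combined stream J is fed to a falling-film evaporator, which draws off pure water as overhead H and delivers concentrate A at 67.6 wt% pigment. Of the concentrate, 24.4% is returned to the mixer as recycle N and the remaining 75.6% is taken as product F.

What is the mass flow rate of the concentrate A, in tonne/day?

Overall pigment balance (none leaves overhead): pigment in fresh feed = pigment in product, i.e. 1567×0.117 = (1−0.244)·A·0.676.
A = 183.34/(0.676×0.756) = 358.75 tonne/day.

358.7 tonne/day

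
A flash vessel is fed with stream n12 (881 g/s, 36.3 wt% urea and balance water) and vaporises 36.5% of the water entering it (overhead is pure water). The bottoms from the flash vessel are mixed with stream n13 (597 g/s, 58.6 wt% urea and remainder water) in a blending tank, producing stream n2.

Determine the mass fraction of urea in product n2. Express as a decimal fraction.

Vapour removed = 0.365×0.637×881 = 204.84 g/s; concentrate = 676.16 g/s.
urea reaching the mixer = 319.8 (from concentrate) + 597×0.586 = 669.64 g/s.
Product flow = 676.16 + 597 = 1273.2 g/s; urea fraction = 0.526.

0.526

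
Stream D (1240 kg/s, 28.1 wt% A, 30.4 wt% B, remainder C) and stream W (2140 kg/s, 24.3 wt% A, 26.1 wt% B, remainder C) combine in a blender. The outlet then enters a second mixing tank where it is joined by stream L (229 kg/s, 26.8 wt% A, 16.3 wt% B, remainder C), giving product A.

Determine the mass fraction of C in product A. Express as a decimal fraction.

Overall, product flow = 3609 kg/s.
C in = 1240×0.415 + 2140×0.496 + 229×0.569 = 1706.3 kg/s.
C fraction in A = 0.473.

0.473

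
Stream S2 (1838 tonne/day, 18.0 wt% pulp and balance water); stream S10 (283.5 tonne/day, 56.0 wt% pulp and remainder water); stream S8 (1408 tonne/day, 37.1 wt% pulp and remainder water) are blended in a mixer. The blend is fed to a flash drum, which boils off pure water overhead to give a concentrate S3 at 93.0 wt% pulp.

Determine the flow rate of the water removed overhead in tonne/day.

2441 tonne/day

pulp entering = 1838×0.180 + 283.5×0.560 + 1408×0.371 = 1012 tonne/day.
All pulp reports to S3, so S3 = 1012/0.930 = 1088.1 tonne/day.
Total feed = 3529.5 tonne/day; overhead = 3529.5 − 1088.1 = 2441.4 tonne/day.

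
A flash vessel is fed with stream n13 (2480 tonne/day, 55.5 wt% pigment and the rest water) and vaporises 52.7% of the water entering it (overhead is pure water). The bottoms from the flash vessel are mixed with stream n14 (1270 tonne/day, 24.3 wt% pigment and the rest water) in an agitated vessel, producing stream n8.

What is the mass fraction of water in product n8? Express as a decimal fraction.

Vapour removed = 0.527×0.445×2480 = 581.6 tonne/day; concentrate = 1898.4 tonne/day.
water reaching the mixer = 522 (from concentrate) + 1270×0.757 = 1483.4 tonne/day.
Product flow = 1898.4 + 1270 = 3168.4 tonne/day; water fraction = 0.4682.

0.4682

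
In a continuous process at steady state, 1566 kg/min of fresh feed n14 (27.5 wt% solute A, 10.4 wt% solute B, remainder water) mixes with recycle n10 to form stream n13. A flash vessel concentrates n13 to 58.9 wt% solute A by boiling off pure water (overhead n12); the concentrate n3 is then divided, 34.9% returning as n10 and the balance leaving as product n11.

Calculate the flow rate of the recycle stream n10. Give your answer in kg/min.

392 kg/min

Overall solute A balance (none leaves overhead): solute A in fresh feed = solute A in product, i.e. 1566×0.275 = (1−0.349)·n3·0.589.
n3 = 430.65/(0.589×0.651) = 1123.1 kg/min.
Recycle n10 = 0.349×1123.1 = 391.97 kg/min.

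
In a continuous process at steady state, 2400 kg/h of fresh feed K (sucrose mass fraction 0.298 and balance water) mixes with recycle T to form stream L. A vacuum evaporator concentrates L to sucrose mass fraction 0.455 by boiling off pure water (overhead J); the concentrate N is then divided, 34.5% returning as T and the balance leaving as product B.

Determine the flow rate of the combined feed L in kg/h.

3228 kg/h

Overall sucrose balance (none leaves overhead): sucrose in fresh feed = sucrose in product, i.e. 2400×0.298 = (1−0.345)·N·0.455.
N = 715.2/(0.455×0.655) = 2399.8 kg/h.
Recycle T = 0.345×2399.8 = 827.93 kg/h.
Combined feed L = 2400 + 827.93 = 3227.9 kg/h.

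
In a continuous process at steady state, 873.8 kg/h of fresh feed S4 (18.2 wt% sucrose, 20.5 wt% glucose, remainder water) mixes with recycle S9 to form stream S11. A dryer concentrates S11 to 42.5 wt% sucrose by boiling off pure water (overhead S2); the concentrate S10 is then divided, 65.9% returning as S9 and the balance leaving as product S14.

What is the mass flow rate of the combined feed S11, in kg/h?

Overall sucrose balance (none leaves overhead): sucrose in fresh feed = sucrose in product, i.e. 873.8×0.182 = (1−0.659)·S10·0.425.
S10 = 159.03/(0.425×0.341) = 1097.3 kg/h.
Recycle S9 = 0.659×1097.3 = 723.15 kg/h.
Combined feed S11 = 873.8 + 723.15 = 1596.9 kg/h.

1597 kg/h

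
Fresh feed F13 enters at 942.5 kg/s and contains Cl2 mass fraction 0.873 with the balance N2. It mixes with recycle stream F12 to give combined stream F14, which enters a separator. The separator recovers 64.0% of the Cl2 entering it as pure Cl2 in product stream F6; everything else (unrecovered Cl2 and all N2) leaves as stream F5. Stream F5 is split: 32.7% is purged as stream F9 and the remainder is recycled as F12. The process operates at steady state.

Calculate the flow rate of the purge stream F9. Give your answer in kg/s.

N2 enters only via F13 and leaves only via the purge: 942.5×0.127 = 0.327×(N2 in F5), and the separator passes all N2, so N2 in F14 = N2 in F5 = 366.05 kg/s.
Cl2 in F14: m_A = 942.5×0.873 + (1−0.327)·(1−0.640)·m_A, so m_A = 822.8/0.7577 = 1085.9 kg/s.
F5 = (1−0.640)×1085.9 + 366.05 = 756.97 kg/s.
Purge F9 = 0.327×756.97 = 247.53 kg/s.

247.5 kg/s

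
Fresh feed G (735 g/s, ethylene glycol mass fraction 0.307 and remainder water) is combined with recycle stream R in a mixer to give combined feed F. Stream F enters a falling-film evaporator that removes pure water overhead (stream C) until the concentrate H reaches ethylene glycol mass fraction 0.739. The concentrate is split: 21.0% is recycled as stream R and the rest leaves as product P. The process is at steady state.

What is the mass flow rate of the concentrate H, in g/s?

Overall ethylene glycol balance (none leaves overhead): ethylene glycol in fresh feed = ethylene glycol in product, i.e. 735×0.307 = (1−0.210)·H·0.739.
H = 225.65/(0.739×0.790) = 386.5 g/s.

386.5 g/s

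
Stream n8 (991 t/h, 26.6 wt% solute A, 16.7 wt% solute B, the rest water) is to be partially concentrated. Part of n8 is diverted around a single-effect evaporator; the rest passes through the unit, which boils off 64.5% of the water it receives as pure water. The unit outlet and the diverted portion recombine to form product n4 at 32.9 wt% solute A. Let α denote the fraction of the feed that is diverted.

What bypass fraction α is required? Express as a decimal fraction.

0.476

All 991×0.266 = 263.61 t/h of solute A reaches n4, so n4 = 263.61/0.329 = 801.23 t/h and vapour = 189.77 t/h.
The evaporator receives (1−α)·991 of feed at 0.567 water and removes 0.645 of that water:
0.645×0.567×(1−α)×991 = 189.77
(1−α) = 189.77/362.42 = 0.5236;  α = 0.4764.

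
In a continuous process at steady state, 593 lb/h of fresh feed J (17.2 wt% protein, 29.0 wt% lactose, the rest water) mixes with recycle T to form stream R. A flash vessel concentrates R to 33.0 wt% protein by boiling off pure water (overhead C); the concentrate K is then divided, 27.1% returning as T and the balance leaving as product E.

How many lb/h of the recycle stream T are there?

114.9 lb/h

Overall protein balance (none leaves overhead): protein in fresh feed = protein in product, i.e. 593×0.172 = (1−0.271)·K·0.330.
K = 102/(0.330×0.729) = 423.98 lb/h.
Recycle T = 0.271×423.98 = 114.9 lb/h.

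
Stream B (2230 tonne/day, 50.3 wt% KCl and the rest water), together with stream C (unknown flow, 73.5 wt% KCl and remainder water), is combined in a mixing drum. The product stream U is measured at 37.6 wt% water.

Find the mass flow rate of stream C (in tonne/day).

2431 tonne/day

Let C be the unknown flow. Total out = 2230 + C.
water balance: 1108.3 + 0.265·C = 0.376·(2230 + C)
(0.265 − 0.376)·C = 0.376×2230 − 1108.3 = -269.83
C = -269.83 / -0.111 = 2430.9 tonne/day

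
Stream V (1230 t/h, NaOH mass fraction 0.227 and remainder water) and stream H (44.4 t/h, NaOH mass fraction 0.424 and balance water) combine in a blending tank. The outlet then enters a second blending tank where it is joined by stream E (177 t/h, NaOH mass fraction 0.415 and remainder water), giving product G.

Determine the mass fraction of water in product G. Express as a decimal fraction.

Overall, product flow = 1451.4 t/h.
water in = 1230×0.773 + 44.4×0.576 + 177×0.585 = 1079.9 t/h.
water fraction in G = 0.744.

0.744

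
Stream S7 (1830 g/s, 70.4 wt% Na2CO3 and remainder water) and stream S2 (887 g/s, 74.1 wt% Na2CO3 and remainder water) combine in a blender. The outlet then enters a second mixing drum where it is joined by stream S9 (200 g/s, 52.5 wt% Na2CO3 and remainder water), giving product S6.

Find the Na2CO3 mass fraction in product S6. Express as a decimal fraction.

0.7030

Overall, product flow = 2917 g/s.
Na2CO3 in = 1830×0.704 + 887×0.741 + 200×0.525 = 2050.6 g/s.
Na2CO3 fraction in S6 = 0.7030.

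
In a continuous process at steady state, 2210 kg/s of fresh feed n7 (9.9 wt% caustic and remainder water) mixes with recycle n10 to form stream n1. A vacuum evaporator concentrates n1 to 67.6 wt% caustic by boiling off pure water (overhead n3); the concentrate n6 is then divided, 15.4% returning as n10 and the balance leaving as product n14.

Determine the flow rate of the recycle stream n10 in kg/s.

58.92 kg/s

Overall caustic balance (none leaves overhead): caustic in fresh feed = caustic in product, i.e. 2210×0.099 = (1−0.154)·n6·0.676.
n6 = 218.79/(0.676×0.846) = 382.57 kg/s.
Recycle n10 = 0.154×382.57 = 58.916 kg/s.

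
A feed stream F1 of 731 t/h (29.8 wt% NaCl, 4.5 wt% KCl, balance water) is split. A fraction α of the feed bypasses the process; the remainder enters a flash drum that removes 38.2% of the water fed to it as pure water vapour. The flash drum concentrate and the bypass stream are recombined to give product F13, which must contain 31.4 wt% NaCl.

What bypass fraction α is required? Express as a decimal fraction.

0.797

All 731×0.298 = 217.84 t/h of NaCl reaches F13, so F13 = 217.84/0.314 = 693.75 t/h and vapour = 37.248 t/h.
The evaporator receives (1−α)·731 of feed at 0.657 water and removes 0.382 of that water:
0.382×0.657×(1−α)×731 = 37.248
(1−α) = 37.248/183.46 = 0.2030;  α = 0.7970.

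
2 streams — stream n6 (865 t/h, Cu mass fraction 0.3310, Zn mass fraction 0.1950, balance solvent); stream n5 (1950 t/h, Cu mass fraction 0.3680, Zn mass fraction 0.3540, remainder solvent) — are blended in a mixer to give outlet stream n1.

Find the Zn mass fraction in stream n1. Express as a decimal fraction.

Total flow out = 865 + 1950 = 2815 t/h.
Zn in = 865×0.195 + 1950×0.354 = 858.97 t/h.
Zn mass fraction in n1 = 858.97/2815 = 0.3051.

0.3051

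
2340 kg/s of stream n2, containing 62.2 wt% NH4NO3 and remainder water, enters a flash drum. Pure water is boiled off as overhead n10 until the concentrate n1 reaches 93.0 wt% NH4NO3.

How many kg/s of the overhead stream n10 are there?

NH4NO3 is conserved: 2340×0.622 = 1455.5 kg/s all reports to the concentrate.
Concentrate = 1455.5/(target fraction) = 1565 kg/s.
Overhead = 2340 − 1565 = 774.97 kg/s.

775 kg/s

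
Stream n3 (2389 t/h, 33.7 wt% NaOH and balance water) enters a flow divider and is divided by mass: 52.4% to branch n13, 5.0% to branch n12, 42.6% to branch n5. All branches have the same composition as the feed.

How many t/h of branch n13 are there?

1252 t/h

Branch n13 flow = 0.524×2389 = 1251.8 t/h.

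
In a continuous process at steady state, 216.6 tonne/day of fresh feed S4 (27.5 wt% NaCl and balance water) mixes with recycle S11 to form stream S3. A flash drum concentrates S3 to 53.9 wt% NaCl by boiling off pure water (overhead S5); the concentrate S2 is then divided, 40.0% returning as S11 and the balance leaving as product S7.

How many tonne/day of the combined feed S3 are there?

290.3 tonne/day

Overall NaCl balance (none leaves overhead): NaCl in fresh feed = NaCl in product, i.e. 216.6×0.275 = (1−0.400)·S2·0.539.
S2 = 59.565/(0.539×0.600) = 184.18 tonne/day.
Recycle S11 = 0.400×184.18 = 73.673 tonne/day.
Combined feed S3 = 216.6 + 73.673 = 290.27 tonne/day.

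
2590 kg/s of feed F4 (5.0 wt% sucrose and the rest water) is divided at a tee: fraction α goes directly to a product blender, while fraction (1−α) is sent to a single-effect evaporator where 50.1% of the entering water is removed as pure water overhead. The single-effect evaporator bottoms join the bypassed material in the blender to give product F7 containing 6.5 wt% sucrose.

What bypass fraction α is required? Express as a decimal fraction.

All 2590×0.050 = 129.5 kg/s of sucrose reaches F7, so F7 = 129.5/0.065 = 1992.3 kg/s and vapour = 597.69 kg/s.
The evaporator receives (1−α)·2590 of feed at 0.950 water and removes 0.501 of that water:
0.501×0.950×(1−α)×2590 = 597.69
(1−α) = 597.69/1232.7 = 0.4849;  α = 0.5151.

0.515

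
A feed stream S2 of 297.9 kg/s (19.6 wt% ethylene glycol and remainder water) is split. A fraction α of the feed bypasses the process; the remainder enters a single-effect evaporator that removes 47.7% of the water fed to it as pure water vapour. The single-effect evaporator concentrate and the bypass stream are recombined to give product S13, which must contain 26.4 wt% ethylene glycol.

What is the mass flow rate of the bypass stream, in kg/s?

All 297.9×0.196 = 58.388 kg/s of ethylene glycol reaches S13, so S13 = 58.388/0.264 = 221.17 kg/s and vapour = 76.732 kg/s.
The evaporator receives (1−α)·297.9 of feed at 0.804 water and removes 0.477 of that water:
0.477×0.804×(1−α)×297.9 = 76.732
(1−α) = 76.732/114.25 = 0.6716;  α = 0.3284.
Bypass flow = 0.3284×297.9 = 97.821 kg/s.

97.82 kg/s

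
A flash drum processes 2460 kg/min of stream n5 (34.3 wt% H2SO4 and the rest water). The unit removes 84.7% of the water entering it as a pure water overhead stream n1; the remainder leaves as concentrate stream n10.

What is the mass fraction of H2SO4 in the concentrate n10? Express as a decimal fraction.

0.773

H2SO4 is not removed: 2460×0.343 = 843.78 kg/min of H2SO4 enters n10.
water entering = 2460×0.657 = 1616.2 kg/min; overhead removed = 0.847×1616.2 = 1368.9 kg/min.
Concentrate = 2460 − 1368.9 = 1091.1 kg/min.
Mass fraction = 843.78/1091.1 = 0.773.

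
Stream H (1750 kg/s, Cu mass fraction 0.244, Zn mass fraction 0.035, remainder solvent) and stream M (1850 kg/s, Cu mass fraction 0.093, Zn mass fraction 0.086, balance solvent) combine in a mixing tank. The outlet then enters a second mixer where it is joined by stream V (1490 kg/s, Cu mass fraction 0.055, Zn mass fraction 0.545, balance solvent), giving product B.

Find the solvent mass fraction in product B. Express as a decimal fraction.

Overall, product flow = 5090 kg/s.
solvent in = 1750×0.721 + 1850×0.821 + 1490×0.400 = 3376.6 kg/s.
solvent fraction in B = 0.663.

0.663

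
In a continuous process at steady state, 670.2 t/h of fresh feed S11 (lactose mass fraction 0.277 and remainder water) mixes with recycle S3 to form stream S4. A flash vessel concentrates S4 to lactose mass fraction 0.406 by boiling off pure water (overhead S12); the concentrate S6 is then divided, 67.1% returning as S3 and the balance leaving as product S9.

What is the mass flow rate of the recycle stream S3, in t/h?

Overall lactose balance (none leaves overhead): lactose in fresh feed = lactose in product, i.e. 670.2×0.277 = (1−0.671)·S6·0.406.
S6 = 185.65/(0.406×0.329) = 1389.8 t/h.
Recycle S3 = 0.671×1389.8 = 932.58 t/h.

932.6 t/h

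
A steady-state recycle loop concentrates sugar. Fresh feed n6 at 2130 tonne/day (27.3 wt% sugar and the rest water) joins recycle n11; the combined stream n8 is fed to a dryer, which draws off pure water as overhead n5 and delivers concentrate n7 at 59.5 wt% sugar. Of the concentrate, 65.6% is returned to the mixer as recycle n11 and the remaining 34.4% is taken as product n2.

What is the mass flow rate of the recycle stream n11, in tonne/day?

Overall sugar balance (none leaves overhead): sugar in fresh feed = sugar in product, i.e. 2130×0.273 = (1−0.656)·n7·0.595.
n7 = 581.49/(0.595×0.344) = 2841 tonne/day.
Recycle n11 = 0.656×2841 = 1863.7 tonne/day.

1864 tonne/day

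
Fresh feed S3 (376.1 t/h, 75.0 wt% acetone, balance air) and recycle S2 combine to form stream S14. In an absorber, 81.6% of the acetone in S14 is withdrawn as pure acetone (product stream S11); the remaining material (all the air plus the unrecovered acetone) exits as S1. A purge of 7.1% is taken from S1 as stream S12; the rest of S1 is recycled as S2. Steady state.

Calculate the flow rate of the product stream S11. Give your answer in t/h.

acetone in S14: m_A = 376.1×0.750 + (1−0.071)·(1−0.816)·m_A, so m_A = 282.08/0.8291 = 340.23 t/h.
Product S11 = 0.816×340.23 = 277.63 t/h.

277.6 t/h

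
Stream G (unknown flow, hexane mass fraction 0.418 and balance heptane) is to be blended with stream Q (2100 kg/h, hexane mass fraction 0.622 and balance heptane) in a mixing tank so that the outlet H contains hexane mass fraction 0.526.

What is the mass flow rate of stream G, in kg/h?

1867 kg/h

Let G be the unknown flow. Total out = 2100 + G.
hexane balance: 1306.2 + 0.418·G = 0.526·(2100 + G)
(0.418 − 0.526)·G = 0.526×2100 − 1306.2 = -201.6
G = -201.6 / -0.108 = 1866.7 kg/h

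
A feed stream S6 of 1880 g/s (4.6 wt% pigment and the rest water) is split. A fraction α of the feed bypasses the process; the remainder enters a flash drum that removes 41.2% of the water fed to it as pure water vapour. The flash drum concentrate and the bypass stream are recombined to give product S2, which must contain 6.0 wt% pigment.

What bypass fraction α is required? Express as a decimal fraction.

0.406

All 1880×0.046 = 86.48 g/s of pigment reaches S2, so S2 = 86.48/0.060 = 1441.3 g/s and vapour = 438.67 g/s.
The evaporator receives (1−α)·1880 of feed at 0.954 water and removes 0.412 of that water:
0.412×0.954×(1−α)×1880 = 438.67
(1−α) = 438.67/738.93 = 0.5937;  α = 0.4063.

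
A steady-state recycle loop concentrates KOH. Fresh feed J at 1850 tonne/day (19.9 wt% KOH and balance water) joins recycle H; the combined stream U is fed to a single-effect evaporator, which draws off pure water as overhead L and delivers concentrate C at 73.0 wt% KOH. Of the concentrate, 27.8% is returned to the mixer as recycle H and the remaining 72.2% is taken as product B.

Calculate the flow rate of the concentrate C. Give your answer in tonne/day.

Overall KOH balance (none leaves overhead): KOH in fresh feed = KOH in product, i.e. 1850×0.199 = (1−0.278)·C·0.730.
C = 368.15/(0.730×0.722) = 698.5 tonne/day.

698.5 tonne/day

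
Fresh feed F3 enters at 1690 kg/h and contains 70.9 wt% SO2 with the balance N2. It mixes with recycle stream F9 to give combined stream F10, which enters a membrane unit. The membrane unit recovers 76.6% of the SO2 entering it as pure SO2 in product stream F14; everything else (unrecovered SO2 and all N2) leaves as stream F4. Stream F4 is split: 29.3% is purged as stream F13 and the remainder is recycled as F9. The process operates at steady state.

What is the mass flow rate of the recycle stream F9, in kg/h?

1424 kg/h

N2 enters only via F3 and leaves only via the purge: 1690×0.291 = 0.293×(N2 in F4), and the membrane unit passes all N2, so N2 in F10 = N2 in F4 = 1678.5 kg/h.
SO2 in F10: m_A = 1690×0.709 + (1−0.293)·(1−0.766)·m_A, so m_A = 1198.2/0.8346 = 1435.7 kg/h.
F4 = (1−0.766)×1435.7 + 1678.5 = 2014.4 kg/h.
Recycle F9 = (1−0.293)×2014.4 = 1424.2 kg/h.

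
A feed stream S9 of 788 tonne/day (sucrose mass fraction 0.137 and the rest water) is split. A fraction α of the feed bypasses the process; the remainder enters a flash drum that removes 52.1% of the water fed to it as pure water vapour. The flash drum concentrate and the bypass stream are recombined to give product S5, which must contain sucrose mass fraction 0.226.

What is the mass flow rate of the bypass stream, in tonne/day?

All 788×0.137 = 107.96 tonne/day of sucrose reaches S5, so S5 = 107.96/0.226 = 477.68 tonne/day and vapour = 310.32 tonne/day.
The evaporator receives (1−α)·788 of feed at 0.863 water and removes 0.521 of that water:
0.521×0.863×(1−α)×788 = 310.32
(1−α) = 310.32/354.3 = 0.8759;  α = 0.1241.
Bypass flow = 0.1241×788 = 97.825 tonne/day.

97.82 tonne/day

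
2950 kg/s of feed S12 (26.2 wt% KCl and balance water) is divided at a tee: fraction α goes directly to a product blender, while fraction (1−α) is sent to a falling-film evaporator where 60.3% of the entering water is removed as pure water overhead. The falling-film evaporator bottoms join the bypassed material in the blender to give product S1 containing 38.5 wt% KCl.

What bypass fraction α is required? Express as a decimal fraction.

All 2950×0.262 = 772.9 kg/s of KCl reaches S1, so S1 = 772.9/0.385 = 2007.5 kg/s and vapour = 942.47 kg/s.
The evaporator receives (1−α)·2950 of feed at 0.738 water and removes 0.603 of that water:
0.603×0.738×(1−α)×2950 = 942.47
(1−α) = 942.47/1312.8 = 0.7179;  α = 0.2821.

0.282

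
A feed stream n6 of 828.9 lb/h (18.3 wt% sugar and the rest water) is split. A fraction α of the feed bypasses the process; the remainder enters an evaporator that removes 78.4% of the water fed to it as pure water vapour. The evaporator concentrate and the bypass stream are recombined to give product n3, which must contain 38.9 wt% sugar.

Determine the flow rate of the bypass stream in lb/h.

All 828.9×0.183 = 151.69 lb/h of sugar reaches n3, so n3 = 151.69/0.389 = 389.95 lb/h and vapour = 438.95 lb/h.
The evaporator receives (1−α)·828.9 of feed at 0.817 water and removes 0.784 of that water:
0.784×0.817×(1−α)×828.9 = 438.95
(1−α) = 438.95/530.93 = 0.8268;  α = 0.1732.
Bypass flow = 0.1732×828.9 = 143.6 lb/h.

143.6 lb/h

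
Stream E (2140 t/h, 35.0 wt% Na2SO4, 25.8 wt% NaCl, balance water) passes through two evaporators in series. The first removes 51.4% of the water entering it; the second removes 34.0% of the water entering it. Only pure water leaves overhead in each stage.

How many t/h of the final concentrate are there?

1570 t/h

water in feed = 2140×0.392 = 838.88 t/h.
After stage 1: water left = (1−0.514)×838.88 = 407.7; stream total = 1708.8 t/h.
After stage 2: water left = (1−0.340)×407.7 = 269.08; final concentrate = 1570.2 t/h.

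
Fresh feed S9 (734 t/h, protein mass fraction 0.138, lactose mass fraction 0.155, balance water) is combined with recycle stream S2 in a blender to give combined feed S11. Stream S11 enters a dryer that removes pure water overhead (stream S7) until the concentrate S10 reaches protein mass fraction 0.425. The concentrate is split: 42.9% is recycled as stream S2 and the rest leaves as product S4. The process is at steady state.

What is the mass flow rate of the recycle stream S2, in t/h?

Overall protein balance (none leaves overhead): protein in fresh feed = protein in product, i.e. 734×0.138 = (1−0.429)·S10·0.425.
S10 = 101.29/(0.425×0.571) = 417.4 t/h.
Recycle S2 = 0.429×417.4 = 179.06 t/h.

179.1 t/h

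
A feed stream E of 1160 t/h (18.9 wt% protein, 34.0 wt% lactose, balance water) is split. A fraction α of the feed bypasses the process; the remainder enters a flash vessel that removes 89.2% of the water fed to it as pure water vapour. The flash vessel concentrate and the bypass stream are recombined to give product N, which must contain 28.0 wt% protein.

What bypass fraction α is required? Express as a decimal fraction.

0.226

All 1160×0.189 = 219.24 t/h of protein reaches N, so N = 219.24/0.280 = 783 t/h and vapour = 377 t/h.
The evaporator receives (1−α)·1160 of feed at 0.471 water and removes 0.892 of that water:
0.892×0.471×(1−α)×1160 = 377
(1−α) = 377/487.35 = 0.7736;  α = 0.2264.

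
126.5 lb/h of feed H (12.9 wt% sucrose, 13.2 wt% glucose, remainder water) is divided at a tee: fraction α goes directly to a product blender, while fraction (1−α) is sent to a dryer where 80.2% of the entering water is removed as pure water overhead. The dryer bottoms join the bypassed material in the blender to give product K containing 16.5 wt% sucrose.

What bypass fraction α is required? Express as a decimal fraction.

0.632

All 126.5×0.129 = 16.319 lb/h of sucrose reaches K, so K = 16.319/0.165 = 98.9 lb/h and vapour = 27.6 lb/h.
The evaporator receives (1−α)·126.5 of feed at 0.739 water and removes 0.802 of that water:
0.802×0.739×(1−α)×126.5 = 27.6
(1−α) = 27.6/74.974 = 0.3681;  α = 0.6319.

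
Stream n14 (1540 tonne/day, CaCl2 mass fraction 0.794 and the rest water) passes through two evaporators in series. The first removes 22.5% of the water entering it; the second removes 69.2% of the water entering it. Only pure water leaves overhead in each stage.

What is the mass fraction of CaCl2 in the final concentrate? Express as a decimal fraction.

0.942

water in feed = 1540×0.206 = 317.24 tonne/day.
After stage 1: water left = (1−0.225)×317.24 = 245.86; stream total = 1468.6 tonne/day.
After stage 2: water left = (1−0.692)×245.86 = 75.725; final concentrate = 1298.5 tonne/day.
CaCl2 fraction = 1222.8/1298.5 = 0.942.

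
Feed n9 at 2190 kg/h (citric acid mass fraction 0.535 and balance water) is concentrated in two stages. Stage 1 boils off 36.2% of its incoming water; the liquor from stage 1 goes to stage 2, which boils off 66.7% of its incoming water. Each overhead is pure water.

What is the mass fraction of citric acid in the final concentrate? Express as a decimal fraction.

0.844

water in feed = 2190×0.465 = 1018.4 kg/h.
After stage 1: water left = (1−0.362)×1018.4 = 649.71; stream total = 1821.4 kg/h.
After stage 2: water left = (1−0.667)×649.71 = 216.35; final concentrate = 1388 kg/h.
citric acid fraction = 1171.7/1388 = 0.844.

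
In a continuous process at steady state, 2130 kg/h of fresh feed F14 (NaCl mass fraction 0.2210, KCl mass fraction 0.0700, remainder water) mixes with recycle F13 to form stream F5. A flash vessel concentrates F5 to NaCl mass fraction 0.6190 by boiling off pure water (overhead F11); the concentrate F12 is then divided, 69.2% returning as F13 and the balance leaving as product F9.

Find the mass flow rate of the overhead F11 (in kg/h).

1370 kg/h

Overall NaCl balance (none leaves overhead): NaCl in fresh feed = NaCl in product, i.e. 2130×0.221 = (1−0.692)·F12·0.619.
F12 = 470.73/(0.619×0.308) = 2469.1 kg/h.
Recycle F13 = 0.692×2469.1 = 1708.6 kg/h.
Combined feed F5 = 2130 + 1708.6 = 3838.6 kg/h.
Overhead F11 = F5 − F12 = 3838.6 − 2469.1 = 1369.5 kg/h.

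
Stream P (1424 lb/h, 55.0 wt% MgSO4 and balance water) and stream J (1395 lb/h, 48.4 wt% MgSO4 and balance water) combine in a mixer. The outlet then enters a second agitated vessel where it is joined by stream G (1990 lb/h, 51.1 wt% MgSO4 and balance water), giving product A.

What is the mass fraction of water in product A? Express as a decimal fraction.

Overall, product flow = 4809 lb/h.
water in = 1424×0.450 + 1395×0.516 + 1990×0.489 = 2333.7 lb/h.
water fraction in A = 0.485.

0.485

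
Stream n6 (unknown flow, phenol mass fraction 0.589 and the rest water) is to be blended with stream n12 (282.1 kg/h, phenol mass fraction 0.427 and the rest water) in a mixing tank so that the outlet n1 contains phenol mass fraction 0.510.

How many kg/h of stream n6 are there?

Let n6 be the unknown flow. Total out = 282.1 + n6.
phenol balance: 120.46 + 0.589·n6 = 0.510·(282.1 + n6)
(0.589 − 0.510)·n6 = 0.510×282.1 − 120.46 = 23.414
n6 = 23.414 / 0.079 = 296.38 kg/h

296.4 kg/h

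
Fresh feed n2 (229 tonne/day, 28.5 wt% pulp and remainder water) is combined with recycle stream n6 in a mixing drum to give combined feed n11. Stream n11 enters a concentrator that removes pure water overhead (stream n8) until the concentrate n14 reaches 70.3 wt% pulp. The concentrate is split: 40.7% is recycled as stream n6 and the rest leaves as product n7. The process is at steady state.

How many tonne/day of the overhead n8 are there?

Overall pulp balance (none leaves overhead): pulp in fresh feed = pulp in product, i.e. 229×0.285 = (1−0.407)·n14·0.703.
n14 = 65.265/(0.703×0.593) = 156.56 tonne/day.
Recycle n6 = 0.407×156.56 = 63.718 tonne/day.
Combined feed n11 = 229 + 63.718 = 292.72 tonne/day.
Overhead n8 = n11 − n14 = 292.72 − 156.56 = 136.16 tonne/day.

136.2 tonne/day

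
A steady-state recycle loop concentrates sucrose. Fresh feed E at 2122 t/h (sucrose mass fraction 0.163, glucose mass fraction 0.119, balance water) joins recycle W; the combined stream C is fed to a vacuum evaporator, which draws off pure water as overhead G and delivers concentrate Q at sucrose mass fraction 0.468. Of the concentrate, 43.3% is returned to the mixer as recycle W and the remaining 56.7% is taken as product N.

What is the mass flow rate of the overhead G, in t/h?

Overall sucrose balance (none leaves overhead): sucrose in fresh feed = sucrose in product, i.e. 2122×0.163 = (1−0.433)·Q·0.468.
Q = 345.89/(0.468×0.567) = 1303.5 t/h.
Recycle W = 0.433×1303.5 = 564.41 t/h.
Combined feed C = 2122 + 564.41 = 2686.4 t/h.
Overhead G = C − Q = 2686.4 − 1303.5 = 1382.9 t/h.

1383 t/h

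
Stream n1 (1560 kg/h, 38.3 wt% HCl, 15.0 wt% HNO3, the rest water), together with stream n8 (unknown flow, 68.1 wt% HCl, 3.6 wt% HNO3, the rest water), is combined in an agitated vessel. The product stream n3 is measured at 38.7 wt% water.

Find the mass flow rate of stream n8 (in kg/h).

Let n8 be the unknown flow. Total out = 1560 + n8.
water balance: 728.52 + 0.283·n8 = 0.387·(1560 + n8)
(0.283 − 0.387)·n8 = 0.387×1560 − 728.52 = -124.8
n8 = -124.8 / -0.104 = 1200 kg/h

1200 kg/h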